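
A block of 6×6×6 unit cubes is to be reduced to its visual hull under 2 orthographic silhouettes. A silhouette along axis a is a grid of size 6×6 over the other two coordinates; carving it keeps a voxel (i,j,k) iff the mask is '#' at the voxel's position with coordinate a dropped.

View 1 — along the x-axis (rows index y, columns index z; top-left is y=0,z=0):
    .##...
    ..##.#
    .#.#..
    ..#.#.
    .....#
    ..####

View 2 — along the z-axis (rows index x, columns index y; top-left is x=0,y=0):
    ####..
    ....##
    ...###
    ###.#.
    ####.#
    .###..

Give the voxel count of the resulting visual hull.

49 voxels

before carving: 216 voxels (6×6×6)
  1. axis=0 (YZ plane), |mask|=14  ⇒  voxels=84
  2. axis=2 (XY plane), |mask|=21  ⇒  voxels=49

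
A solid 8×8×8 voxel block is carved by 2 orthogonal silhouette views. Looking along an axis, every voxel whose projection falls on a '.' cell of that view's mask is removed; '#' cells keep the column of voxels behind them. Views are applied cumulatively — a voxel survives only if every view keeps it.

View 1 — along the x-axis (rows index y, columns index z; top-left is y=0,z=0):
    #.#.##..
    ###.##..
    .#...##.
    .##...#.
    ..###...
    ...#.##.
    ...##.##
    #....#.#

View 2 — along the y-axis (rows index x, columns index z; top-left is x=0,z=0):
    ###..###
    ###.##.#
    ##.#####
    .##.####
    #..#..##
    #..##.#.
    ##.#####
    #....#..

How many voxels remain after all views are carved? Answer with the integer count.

before carving: 512 voxels (8×8×8)
V1 x: intersect with YZ mask (28 set) -- 224 left
V2 y: intersect with XZ mask (42 set) -- 146 left

|visual hull| = 146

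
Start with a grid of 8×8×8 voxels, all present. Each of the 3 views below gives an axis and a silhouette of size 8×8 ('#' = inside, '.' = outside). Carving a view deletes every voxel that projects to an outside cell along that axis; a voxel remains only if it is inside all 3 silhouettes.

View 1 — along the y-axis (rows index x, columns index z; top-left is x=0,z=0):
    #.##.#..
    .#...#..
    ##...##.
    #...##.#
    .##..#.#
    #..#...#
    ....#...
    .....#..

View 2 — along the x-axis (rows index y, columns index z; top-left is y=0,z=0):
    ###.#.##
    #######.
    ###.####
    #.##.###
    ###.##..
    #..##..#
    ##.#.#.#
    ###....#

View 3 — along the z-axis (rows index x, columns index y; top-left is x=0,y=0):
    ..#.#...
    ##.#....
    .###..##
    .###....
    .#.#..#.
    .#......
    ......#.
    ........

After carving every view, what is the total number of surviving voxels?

start: 8×8×8 = 512 voxels
[1] y-view keeps 23 columns → grid now 184
[2] x-view keeps 44 columns → grid now 132
[3] z-view keeps 18 columns → grid now 47

|visual hull| = 47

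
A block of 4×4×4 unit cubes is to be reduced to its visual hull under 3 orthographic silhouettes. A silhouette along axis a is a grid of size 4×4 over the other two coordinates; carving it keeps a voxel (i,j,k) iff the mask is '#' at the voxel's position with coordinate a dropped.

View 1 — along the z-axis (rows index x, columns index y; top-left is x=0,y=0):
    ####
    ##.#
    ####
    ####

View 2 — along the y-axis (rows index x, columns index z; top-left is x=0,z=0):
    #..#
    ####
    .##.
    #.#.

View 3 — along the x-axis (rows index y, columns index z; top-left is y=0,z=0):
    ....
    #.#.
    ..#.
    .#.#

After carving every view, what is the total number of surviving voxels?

voxel count = 12

start: 4×4×4 = 64 voxels
V1 z: intersect with XY mask (15 set) -- 60 left
V2 y: intersect with XZ mask (10 set) -- 36 left
V3 x: intersect with YZ mask (5 set) -- 12 left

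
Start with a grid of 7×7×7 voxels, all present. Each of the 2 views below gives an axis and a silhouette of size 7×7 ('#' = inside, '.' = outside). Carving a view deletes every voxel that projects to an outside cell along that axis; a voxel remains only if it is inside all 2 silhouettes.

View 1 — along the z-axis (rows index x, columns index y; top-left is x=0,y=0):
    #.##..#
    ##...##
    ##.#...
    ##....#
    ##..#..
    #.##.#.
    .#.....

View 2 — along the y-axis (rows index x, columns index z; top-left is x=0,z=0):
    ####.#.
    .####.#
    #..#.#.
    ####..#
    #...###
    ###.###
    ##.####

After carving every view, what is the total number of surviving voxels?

remaining voxels: 106

full grid |V| = 343
[1] z-view keeps 22 columns → grid now 154
[2] y-view keeps 34 columns → grid now 106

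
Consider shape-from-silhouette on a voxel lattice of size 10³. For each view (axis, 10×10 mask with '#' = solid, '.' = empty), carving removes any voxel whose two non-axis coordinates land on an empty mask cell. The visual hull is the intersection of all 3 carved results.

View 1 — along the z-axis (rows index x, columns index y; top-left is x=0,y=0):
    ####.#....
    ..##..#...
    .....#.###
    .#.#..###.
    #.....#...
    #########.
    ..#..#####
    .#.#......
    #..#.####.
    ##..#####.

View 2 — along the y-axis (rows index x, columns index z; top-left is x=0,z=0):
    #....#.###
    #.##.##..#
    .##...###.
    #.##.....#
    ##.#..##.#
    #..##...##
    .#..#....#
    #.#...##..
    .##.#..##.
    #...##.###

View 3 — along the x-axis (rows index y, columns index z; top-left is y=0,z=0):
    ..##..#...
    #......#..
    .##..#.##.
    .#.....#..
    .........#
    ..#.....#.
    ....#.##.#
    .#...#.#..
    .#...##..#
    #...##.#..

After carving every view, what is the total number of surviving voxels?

remaining voxels: 65

full grid |V| = 1000
after view 1 [z-axis, 49 of 100 cells solid] → remaining = 490
after view 2 [y-axis, 49 of 100 cells solid] → remaining = 238
after view 3 [x-axis, 30 of 100 cells solid] → remaining = 65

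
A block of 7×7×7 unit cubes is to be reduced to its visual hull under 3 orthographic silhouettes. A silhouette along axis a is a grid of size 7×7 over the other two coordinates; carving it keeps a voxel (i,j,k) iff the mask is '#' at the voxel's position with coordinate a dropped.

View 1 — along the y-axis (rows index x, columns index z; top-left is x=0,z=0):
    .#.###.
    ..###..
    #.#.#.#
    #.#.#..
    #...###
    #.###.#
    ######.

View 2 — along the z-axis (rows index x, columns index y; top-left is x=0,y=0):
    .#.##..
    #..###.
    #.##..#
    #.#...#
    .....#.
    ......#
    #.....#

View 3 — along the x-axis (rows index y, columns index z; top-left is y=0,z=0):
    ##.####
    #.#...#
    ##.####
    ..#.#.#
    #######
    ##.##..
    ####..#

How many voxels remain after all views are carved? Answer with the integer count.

voxel count = 47

initial block: 7^3 = 343
carve view 1 (along y, XZ-mask fill 29/49): 203 voxels remain
carve view 2 (along z, XY-mask fill 18/49): 70 voxels remain
carve view 3 (along x, YZ-mask fill 34/49): 47 voxels remain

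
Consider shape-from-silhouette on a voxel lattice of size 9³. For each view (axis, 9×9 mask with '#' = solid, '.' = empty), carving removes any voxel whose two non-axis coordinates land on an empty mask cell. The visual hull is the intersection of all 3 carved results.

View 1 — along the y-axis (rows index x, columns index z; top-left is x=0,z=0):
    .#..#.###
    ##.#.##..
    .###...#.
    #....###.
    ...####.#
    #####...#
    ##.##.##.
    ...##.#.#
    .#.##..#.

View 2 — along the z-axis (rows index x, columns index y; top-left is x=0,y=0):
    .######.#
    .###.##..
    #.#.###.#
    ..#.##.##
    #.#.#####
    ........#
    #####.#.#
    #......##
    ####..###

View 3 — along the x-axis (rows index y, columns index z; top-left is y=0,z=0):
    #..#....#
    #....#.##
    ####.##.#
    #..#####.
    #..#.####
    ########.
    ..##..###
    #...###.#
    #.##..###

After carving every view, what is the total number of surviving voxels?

full grid |V| = 729
[1] y-view keeps 43 columns → grid now 387
[2] z-view keeps 48 columns → grid now 227
[3] x-view keeps 50 columns → grid now 144

144 voxels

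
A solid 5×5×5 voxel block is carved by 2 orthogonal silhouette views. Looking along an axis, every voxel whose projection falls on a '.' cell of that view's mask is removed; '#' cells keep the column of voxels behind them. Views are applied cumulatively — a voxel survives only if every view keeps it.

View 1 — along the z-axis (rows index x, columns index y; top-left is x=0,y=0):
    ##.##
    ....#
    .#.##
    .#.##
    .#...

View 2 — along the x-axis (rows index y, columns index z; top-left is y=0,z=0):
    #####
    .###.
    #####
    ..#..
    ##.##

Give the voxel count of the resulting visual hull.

36 voxels

full grid |V| = 125
[1] z-view keeps 12 columns → grid now 60
[2] x-view keeps 18 columns → grid now 36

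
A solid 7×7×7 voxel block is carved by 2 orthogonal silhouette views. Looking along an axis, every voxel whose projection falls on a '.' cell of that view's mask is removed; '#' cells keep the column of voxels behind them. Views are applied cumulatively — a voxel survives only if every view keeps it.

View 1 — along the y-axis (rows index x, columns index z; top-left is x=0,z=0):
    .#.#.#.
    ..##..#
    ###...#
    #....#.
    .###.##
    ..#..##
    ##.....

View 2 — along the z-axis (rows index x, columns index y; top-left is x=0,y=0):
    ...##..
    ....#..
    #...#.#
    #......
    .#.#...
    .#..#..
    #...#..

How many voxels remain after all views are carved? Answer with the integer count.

before carving: 343 voxels (7×7×7)
after view 1 [y-axis, 22 of 49 cells solid] → remaining = 154
after view 2 [z-axis, 13 of 49 cells solid] → remaining = 43

|visual hull| = 43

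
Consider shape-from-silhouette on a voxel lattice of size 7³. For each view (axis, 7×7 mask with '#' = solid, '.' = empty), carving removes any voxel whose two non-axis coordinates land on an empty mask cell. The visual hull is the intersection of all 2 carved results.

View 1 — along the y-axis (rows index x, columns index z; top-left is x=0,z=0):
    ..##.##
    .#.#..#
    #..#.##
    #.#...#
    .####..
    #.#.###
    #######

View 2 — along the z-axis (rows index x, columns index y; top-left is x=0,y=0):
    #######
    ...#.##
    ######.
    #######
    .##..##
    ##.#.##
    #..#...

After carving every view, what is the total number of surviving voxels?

137 voxels

initial block: 7^3 = 343
carve view 1 (along y, XZ-mask fill 30/49): 210 voxels remain
carve view 2 (along z, XY-mask fill 34/49): 137 voxels remain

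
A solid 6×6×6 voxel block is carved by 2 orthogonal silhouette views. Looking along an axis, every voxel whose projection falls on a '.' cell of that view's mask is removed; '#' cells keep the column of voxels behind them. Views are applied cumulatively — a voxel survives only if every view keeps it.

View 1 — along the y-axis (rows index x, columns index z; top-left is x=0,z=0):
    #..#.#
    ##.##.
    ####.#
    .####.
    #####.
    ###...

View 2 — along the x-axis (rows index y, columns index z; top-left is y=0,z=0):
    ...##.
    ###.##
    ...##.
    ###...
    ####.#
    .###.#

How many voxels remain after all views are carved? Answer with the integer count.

|visual hull| = 86

initial block: 6^3 = 216
carve view 1 (along y, XZ-mask fill 24/36): 144 voxels remain
carve view 2 (along x, YZ-mask fill 21/36): 86 voxels remain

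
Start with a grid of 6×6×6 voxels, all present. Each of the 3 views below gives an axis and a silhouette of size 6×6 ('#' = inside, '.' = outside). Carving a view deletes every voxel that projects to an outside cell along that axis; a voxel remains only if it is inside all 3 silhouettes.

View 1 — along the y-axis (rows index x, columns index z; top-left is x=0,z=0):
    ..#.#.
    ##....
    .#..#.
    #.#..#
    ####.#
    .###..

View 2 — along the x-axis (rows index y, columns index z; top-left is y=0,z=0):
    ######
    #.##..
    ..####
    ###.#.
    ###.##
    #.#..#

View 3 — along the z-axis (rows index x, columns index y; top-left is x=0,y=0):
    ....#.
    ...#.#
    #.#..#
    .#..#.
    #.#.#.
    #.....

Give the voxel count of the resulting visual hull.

start: 6×6×6 = 216 voxels
carve view 1 (along y, XZ-mask fill 17/36): 102 voxels remain
carve view 2 (along x, YZ-mask fill 25/36): 73 voxels remain
carve view 3 (along z, XY-mask fill 12/36): 28 voxels remain

voxel count = 28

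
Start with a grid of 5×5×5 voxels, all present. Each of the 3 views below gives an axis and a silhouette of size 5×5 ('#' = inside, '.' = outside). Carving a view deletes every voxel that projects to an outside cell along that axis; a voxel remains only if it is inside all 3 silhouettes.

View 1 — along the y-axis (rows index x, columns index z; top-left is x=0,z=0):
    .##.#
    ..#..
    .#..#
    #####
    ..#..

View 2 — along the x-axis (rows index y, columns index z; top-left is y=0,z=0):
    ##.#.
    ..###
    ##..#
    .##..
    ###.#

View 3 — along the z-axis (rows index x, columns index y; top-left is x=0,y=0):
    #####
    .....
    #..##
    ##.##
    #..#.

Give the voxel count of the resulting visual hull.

initial block: 5^3 = 125
V1 y: intersect with XZ mask (12 set) -- 60 left
V2 x: intersect with YZ mask (15 set) -- 38 left
V3 z: intersect with XY mask (14 set) -- 27 left

voxel count = 27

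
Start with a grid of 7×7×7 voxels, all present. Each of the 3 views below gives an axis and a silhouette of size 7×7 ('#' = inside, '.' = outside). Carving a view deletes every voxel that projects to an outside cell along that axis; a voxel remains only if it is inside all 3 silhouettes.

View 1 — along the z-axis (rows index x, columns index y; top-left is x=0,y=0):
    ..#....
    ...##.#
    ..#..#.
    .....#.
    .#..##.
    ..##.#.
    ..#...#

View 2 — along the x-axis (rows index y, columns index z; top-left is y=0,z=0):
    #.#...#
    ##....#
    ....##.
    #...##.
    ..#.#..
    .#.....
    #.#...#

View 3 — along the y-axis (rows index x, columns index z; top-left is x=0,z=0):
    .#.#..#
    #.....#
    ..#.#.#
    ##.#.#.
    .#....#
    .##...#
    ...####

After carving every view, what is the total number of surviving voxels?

initial block: 7^3 = 343
step 1: project along z, AND mask (15/49) → |grid| = 105
step 2: project along x, AND mask (17/49) → |grid| = 31
step 3: project along y, AND mask (21/49) → |grid| = 12

|visual hull| = 12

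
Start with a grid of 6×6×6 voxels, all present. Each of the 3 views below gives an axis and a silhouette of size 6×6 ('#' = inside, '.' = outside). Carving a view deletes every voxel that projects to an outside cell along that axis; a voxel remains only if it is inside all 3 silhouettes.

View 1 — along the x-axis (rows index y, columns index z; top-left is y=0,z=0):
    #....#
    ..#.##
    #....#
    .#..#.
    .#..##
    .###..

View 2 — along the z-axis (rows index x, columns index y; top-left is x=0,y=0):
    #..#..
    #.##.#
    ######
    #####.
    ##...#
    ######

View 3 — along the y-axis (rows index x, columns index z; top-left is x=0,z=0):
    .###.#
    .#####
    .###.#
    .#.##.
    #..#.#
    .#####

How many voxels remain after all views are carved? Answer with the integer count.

remaining voxels: 41

start: 6×6×6 = 216 voxels
  1. axis=0 (YZ plane), |mask|=15  ⇒  voxels=90
  2. axis=2 (XY plane), |mask|=26  ⇒  voxels=63
  3. axis=1 (XZ plane), |mask|=24  ⇒  voxels=41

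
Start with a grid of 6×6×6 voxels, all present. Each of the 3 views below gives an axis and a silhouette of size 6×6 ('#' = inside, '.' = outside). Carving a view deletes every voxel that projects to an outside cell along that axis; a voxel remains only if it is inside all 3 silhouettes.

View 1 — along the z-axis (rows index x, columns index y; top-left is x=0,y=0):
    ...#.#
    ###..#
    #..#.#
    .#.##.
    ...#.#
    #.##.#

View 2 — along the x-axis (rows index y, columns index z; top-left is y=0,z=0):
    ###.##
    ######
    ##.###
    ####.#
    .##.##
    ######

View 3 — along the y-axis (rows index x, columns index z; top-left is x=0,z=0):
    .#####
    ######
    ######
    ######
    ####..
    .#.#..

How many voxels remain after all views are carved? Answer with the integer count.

voxel count = 77

before carving: 216 voxels (6×6×6)
V1 z: intersect with XY mask (18 set) -- 108 left
V2 x: intersect with YZ mask (31 set) -- 96 left
V3 y: intersect with XZ mask (29 set) -- 77 left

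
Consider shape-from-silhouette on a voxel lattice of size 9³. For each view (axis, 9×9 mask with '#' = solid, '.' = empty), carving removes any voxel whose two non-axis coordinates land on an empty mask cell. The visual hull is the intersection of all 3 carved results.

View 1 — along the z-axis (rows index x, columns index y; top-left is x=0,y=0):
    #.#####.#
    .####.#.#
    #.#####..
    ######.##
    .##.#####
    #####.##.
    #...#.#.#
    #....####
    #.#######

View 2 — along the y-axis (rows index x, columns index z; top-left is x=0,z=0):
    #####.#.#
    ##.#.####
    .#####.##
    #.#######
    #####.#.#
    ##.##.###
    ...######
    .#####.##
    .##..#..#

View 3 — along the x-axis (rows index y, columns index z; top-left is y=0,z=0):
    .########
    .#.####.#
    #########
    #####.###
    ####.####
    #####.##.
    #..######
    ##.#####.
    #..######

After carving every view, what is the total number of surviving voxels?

initial block: 9^3 = 729
[1] z-view keeps 58 columns → grid now 522
[2] y-view keeps 60 columns → grid now 386
[3] x-view keeps 67 columns → grid now 323

|visual hull| = 323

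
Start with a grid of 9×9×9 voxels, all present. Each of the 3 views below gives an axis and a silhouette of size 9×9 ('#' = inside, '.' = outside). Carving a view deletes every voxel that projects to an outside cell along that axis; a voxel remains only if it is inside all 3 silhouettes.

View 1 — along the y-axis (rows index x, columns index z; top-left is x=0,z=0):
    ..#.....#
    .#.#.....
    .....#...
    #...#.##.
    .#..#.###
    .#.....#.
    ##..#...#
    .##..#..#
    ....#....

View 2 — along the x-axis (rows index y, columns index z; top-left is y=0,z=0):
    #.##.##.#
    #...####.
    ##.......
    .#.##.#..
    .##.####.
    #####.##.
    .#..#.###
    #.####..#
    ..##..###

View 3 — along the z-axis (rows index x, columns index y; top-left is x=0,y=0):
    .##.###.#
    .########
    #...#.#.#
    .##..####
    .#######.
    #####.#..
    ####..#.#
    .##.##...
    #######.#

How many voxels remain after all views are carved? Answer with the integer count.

|visual hull| = 85

before carving: 729 voxels (9×9×9)
[1] y-view keeps 25 columns → grid now 225
[2] x-view keeps 46 columns → grid now 127
[3] z-view keeps 55 columns → grid now 85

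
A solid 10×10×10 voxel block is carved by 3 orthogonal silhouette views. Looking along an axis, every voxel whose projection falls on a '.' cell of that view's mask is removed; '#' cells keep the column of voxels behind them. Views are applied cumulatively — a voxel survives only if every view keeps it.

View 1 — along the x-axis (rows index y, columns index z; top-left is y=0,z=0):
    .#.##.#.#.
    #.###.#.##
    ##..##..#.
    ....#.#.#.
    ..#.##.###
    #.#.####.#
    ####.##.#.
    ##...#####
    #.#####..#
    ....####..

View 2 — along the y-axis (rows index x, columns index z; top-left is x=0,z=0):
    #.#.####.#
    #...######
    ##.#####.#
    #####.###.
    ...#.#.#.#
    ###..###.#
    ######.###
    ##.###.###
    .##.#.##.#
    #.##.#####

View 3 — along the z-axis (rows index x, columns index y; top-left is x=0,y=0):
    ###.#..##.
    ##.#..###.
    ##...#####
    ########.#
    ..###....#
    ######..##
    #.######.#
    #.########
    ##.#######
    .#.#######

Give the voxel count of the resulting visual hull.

before carving: 1000 voxels (10×10×10)
carve view 1 (along x, YZ-mask fill 58/100): 580 voxels remain
carve view 2 (along y, XZ-mask fill 72/100): 414 voxels remain
carve view 3 (along z, XY-mask fill 74/100): 313 voxels remain

313 voxels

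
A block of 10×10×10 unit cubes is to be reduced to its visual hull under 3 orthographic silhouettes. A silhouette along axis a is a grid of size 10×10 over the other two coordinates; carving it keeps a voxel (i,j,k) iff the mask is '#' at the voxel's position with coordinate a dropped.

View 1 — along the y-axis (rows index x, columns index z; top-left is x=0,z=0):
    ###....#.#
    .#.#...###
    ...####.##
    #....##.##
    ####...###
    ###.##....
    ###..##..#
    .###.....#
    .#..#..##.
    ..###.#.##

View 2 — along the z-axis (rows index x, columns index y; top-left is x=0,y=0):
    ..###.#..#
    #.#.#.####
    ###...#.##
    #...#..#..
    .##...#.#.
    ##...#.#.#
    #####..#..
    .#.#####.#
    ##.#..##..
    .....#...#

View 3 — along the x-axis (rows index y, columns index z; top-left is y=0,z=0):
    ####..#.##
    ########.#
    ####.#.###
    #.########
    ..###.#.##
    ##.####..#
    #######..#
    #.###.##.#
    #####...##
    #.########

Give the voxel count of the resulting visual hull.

voxel count = 199

before carving: 1000 voxels (10×10×10)
[1] y-view keeps 53 columns → grid now 530
[2] z-view keeps 50 columns → grid now 260
[3] x-view keeps 77 columns → grid now 199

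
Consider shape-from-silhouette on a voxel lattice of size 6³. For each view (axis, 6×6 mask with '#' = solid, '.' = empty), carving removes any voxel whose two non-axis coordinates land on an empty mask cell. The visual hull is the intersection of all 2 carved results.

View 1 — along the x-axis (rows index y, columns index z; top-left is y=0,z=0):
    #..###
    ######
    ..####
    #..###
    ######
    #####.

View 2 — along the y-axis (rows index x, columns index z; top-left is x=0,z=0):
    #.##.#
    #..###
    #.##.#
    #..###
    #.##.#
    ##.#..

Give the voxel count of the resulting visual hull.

118 voxels

start: 6×6×6 = 216 voxels
V1 x: intersect with YZ mask (29 set) -- 174 left
V2 y: intersect with XZ mask (23 set) -- 118 left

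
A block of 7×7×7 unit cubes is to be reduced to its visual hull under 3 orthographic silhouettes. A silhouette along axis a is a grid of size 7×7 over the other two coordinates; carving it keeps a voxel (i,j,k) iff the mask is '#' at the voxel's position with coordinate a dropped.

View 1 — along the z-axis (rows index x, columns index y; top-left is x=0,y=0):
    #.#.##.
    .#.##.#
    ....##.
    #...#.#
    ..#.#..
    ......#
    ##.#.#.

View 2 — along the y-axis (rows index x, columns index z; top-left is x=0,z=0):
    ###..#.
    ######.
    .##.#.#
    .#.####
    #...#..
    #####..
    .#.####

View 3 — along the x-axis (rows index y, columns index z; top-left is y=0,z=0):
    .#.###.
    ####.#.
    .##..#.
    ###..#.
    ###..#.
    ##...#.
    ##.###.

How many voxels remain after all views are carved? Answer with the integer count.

initial block: 7^3 = 343
step 1: project along z, AND mask (20/49) → |grid| = 140
step 2: project along y, AND mask (31/49) → |grid| = 92
step 3: project along x, AND mask (28/49) → |grid| = 59

|visual hull| = 59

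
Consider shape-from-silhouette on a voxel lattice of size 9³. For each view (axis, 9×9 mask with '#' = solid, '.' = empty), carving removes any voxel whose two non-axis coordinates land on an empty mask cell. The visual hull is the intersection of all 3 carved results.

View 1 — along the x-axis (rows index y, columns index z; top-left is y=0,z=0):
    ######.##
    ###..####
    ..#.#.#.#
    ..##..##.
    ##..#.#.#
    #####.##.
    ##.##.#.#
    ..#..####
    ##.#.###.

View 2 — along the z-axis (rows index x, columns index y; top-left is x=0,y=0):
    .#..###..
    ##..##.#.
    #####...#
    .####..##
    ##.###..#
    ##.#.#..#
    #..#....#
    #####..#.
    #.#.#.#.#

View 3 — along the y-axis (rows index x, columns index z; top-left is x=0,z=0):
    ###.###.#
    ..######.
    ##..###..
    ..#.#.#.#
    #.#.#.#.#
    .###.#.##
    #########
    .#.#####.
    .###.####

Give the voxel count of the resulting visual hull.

start: 9×9×9 = 729 voxels
step 1: project along x, AND mask (52/81) → |grid| = 468
step 2: project along z, AND mask (46/81) → |grid| = 271
step 3: project along y, AND mask (55/81) → |grid| = 177

remaining voxels: 177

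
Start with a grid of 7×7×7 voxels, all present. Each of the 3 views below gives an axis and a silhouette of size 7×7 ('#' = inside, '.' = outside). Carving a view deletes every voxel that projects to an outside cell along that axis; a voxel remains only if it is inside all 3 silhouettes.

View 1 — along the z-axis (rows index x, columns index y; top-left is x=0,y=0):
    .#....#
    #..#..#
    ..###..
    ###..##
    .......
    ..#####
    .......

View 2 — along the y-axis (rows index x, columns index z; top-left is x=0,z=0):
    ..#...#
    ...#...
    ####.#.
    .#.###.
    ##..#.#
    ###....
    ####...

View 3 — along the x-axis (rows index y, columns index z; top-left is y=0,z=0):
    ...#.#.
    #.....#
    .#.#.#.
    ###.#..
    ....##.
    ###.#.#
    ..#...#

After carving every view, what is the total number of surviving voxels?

start: 7×7×7 = 343 voxels
[1] z-view keeps 18 columns → grid now 126
[2] y-view keeps 23 columns → grid now 57
[3] x-view keeps 20 columns → grid now 26

voxel count = 26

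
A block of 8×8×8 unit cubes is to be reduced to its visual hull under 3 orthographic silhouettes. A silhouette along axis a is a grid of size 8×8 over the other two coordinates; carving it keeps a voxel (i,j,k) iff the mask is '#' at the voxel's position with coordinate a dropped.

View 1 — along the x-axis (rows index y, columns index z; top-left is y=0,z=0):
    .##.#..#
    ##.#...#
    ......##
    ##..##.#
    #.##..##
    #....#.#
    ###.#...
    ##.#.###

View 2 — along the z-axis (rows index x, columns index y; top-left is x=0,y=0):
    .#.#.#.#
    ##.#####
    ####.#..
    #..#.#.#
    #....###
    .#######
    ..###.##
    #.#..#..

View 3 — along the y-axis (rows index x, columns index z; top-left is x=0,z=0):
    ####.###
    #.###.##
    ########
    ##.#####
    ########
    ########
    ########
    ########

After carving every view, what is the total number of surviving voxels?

full grid |V| = 512
after view 1 [x-axis, 33 of 64 cells solid] → remaining = 264
after view 2 [z-axis, 39 of 64 cells solid] → remaining = 162
after view 3 [y-axis, 60 of 64 cells solid] → remaining = 152

152 voxels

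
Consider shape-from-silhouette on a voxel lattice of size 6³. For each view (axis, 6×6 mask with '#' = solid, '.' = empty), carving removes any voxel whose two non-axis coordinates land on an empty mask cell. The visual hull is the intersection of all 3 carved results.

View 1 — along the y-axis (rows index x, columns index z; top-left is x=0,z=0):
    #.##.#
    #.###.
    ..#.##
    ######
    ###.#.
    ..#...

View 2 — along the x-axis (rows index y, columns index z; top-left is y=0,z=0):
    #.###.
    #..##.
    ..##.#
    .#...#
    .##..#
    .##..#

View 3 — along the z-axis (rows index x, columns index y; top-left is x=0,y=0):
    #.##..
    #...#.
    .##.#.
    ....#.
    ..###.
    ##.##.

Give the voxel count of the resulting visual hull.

|visual hull| = 26

before carving: 216 voxels (6×6×6)
V1 y: intersect with XZ mask (22 set) -- 132 left
V2 x: intersect with YZ mask (18 set) -- 67 left
V3 z: intersect with XY mask (16 set) -- 26 left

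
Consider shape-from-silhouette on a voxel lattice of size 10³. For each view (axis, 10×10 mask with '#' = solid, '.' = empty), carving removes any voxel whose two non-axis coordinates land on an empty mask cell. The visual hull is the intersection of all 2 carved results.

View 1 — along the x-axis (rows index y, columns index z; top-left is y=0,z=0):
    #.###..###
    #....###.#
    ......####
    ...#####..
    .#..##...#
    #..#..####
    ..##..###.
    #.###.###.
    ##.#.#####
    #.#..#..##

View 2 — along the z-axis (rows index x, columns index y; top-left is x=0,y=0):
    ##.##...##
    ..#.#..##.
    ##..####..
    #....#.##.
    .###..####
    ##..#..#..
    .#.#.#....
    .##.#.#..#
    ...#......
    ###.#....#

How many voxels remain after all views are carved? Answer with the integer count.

full grid |V| = 1000
after view 1 [x-axis, 56 of 100 cells solid] → remaining = 560
after view 2 [z-axis, 45 of 100 cells solid] → remaining = 250

250 voxels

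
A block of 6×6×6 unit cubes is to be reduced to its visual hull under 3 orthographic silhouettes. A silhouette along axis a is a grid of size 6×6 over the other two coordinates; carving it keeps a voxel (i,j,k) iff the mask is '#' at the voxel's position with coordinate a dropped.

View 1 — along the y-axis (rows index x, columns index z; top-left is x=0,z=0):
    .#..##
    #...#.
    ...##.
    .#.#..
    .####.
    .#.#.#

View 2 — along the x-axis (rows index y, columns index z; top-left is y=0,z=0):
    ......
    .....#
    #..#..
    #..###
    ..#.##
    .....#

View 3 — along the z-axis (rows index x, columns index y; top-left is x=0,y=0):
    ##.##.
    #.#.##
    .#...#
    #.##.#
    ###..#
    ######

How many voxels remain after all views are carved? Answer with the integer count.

|visual hull| = 16

initial block: 6^3 = 216
carve view 1 (along y, XZ-mask fill 16/36): 96 voxels remain
carve view 2 (along x, YZ-mask fill 11/36): 27 voxels remain
carve view 3 (along z, XY-mask fill 24/36): 16 voxels remain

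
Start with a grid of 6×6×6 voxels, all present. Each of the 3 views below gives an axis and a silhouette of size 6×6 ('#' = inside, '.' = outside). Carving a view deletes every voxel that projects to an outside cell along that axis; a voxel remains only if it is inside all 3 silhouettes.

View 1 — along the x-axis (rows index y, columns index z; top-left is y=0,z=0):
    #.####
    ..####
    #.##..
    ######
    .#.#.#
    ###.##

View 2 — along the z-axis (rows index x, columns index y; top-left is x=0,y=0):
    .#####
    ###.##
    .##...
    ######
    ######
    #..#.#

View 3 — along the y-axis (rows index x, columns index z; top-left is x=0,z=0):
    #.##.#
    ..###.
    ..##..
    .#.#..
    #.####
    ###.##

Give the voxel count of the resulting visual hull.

remaining voxels: 75

start: 6×6×6 = 216 voxels
[1] x-view keeps 26 columns → grid now 156
[2] z-view keeps 27 columns → grid now 116
[3] y-view keeps 21 columns → grid now 75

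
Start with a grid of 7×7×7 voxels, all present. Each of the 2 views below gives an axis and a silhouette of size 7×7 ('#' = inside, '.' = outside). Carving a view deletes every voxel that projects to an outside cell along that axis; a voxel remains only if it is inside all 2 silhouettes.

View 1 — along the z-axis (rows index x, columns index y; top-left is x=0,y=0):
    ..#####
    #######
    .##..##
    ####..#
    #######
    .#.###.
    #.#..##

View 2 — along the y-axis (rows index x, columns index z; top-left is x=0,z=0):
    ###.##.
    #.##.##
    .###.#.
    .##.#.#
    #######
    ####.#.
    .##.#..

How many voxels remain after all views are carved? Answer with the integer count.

|visual hull| = 177

full grid |V| = 343
V1 z: intersect with XY mask (36 set) -- 252 left
V2 y: intersect with XZ mask (33 set) -- 177 left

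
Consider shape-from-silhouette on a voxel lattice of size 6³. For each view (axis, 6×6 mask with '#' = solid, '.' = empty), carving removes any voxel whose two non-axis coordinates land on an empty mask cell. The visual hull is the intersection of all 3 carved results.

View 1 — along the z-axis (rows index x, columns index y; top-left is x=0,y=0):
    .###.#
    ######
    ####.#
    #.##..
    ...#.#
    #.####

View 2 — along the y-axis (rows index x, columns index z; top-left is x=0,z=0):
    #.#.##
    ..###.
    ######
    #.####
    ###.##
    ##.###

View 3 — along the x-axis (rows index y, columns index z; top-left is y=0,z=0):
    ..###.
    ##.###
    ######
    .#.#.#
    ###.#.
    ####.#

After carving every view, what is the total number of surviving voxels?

79 voxels

before carving: 216 voxels (6×6×6)
after view 1 [z-axis, 25 of 36 cells solid] → remaining = 150
after view 2 [y-axis, 28 of 36 cells solid] → remaining = 114
after view 3 [x-axis, 26 of 36 cells solid] → remaining = 79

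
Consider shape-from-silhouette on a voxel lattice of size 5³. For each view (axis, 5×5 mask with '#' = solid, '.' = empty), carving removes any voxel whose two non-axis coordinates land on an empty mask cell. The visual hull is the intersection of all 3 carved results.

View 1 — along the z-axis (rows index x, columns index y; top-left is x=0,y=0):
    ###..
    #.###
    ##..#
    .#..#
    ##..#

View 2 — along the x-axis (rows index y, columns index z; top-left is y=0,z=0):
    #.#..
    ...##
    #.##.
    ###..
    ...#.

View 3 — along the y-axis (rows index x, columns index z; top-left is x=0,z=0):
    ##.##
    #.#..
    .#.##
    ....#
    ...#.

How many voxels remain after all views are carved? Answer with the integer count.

|visual hull| = 17

before carving: 125 voxels (5×5×5)
step 1: project along z, AND mask (15/25) → |grid| = 75
step 2: project along x, AND mask (11/25) → |grid| = 29
step 3: project along y, AND mask (11/25) → |grid| = 17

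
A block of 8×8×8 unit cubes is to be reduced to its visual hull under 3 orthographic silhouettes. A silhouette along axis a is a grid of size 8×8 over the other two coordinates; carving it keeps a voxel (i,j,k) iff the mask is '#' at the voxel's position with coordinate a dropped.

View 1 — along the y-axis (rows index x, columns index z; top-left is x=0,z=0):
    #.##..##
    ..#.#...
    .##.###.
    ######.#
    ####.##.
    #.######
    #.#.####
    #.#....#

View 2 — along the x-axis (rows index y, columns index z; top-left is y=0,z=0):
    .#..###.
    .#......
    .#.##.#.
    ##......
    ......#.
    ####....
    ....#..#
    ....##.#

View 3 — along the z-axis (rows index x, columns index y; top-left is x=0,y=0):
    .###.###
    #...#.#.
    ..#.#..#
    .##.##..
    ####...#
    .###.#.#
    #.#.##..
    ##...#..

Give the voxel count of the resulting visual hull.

remaining voxels: 54

start: 8×8×8 = 512 voxels
step 1: project along y, AND mask (41/64) → |grid| = 328
step 2: project along x, AND mask (21/64) → |grid| = 98
step 3: project along z, AND mask (33/64) → |grid| = 54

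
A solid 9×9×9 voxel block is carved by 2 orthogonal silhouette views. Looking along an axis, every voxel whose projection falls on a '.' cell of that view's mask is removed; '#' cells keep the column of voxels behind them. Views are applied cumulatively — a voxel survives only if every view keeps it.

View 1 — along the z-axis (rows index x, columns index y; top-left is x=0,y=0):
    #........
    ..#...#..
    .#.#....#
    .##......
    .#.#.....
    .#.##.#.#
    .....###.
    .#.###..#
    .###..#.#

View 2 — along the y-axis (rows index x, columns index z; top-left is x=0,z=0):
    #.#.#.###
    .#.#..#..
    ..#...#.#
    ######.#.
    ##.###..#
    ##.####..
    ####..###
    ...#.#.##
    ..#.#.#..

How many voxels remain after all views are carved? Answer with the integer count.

start: 9×9×9 = 729 voxels
[1] z-view keeps 28 columns → grid now 252
[2] y-view keeps 45 columns → grid now 133

|visual hull| = 133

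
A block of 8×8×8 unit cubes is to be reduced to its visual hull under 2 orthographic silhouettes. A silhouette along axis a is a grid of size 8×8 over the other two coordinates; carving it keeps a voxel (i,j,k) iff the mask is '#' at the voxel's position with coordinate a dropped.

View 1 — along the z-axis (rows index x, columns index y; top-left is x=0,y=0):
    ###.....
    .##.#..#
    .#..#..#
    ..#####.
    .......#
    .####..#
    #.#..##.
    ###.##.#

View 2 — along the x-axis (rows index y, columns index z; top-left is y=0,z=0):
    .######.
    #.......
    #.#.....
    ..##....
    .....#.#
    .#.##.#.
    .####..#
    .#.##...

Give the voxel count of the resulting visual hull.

start: 8×8×8 = 512 voxels
V1 z: intersect with XY mask (31 set) -- 248 left
V2 x: intersect with YZ mask (25 set) -- 86 left

86 voxels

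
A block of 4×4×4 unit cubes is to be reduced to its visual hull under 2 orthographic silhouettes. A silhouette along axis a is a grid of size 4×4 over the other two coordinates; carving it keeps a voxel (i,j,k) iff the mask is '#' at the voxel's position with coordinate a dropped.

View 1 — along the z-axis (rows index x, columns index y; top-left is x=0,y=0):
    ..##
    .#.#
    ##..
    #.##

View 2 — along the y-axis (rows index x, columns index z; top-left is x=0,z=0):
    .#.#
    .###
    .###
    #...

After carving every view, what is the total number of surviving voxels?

start: 4×4×4 = 64 voxels
step 1: project along z, AND mask (9/16) → |grid| = 36
step 2: project along y, AND mask (9/16) → |grid| = 19

19 voxels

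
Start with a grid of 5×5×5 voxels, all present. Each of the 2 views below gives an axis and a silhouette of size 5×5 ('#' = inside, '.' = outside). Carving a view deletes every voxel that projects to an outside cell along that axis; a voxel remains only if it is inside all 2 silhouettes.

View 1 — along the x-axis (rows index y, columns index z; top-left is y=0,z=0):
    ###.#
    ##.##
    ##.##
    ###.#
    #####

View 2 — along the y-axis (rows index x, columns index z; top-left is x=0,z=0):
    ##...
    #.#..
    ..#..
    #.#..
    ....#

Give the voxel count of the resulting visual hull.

initial block: 5^3 = 125
carve view 1 (along x, YZ-mask fill 21/25): 105 voxels remain
carve view 2 (along y, XZ-mask fill 8/25): 34 voxels remain

34 voxels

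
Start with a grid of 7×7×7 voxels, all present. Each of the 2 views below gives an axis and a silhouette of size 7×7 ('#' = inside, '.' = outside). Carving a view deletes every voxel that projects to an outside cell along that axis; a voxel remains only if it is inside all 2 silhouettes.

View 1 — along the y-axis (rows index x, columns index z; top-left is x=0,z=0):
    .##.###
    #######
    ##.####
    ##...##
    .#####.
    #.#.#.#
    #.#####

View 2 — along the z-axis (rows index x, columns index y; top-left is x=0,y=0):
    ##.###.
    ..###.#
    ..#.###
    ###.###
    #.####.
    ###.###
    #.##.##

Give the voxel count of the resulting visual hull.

voxel count = 180

full grid |V| = 343
[1] y-view keeps 37 columns → grid now 259
[2] z-view keeps 35 columns → grid now 180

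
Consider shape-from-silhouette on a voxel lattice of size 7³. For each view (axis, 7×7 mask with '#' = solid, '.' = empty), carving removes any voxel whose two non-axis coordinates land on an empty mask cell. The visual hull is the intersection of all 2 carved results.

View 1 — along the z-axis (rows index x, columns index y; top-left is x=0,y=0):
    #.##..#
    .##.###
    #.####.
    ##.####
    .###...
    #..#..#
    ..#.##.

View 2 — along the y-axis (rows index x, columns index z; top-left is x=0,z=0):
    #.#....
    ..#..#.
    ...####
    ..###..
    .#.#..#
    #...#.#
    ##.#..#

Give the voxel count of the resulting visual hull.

|visual hull| = 86

start: 7×7×7 = 343 voxels
V1 z: intersect with XY mask (29 set) -- 203 left
V2 y: intersect with XZ mask (21 set) -- 86 left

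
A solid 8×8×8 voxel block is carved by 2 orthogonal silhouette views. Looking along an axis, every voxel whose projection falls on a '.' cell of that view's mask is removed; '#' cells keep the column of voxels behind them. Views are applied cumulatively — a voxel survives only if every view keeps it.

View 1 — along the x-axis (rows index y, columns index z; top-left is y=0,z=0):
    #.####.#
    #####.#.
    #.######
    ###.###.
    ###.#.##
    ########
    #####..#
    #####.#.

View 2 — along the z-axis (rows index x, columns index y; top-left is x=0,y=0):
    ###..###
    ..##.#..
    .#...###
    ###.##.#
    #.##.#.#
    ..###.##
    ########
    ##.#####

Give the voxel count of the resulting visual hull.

remaining voxels: 284

initial block: 8^3 = 512
after view 1 [x-axis, 51 of 64 cells solid] → remaining = 408
after view 2 [z-axis, 44 of 64 cells solid] → remaining = 284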